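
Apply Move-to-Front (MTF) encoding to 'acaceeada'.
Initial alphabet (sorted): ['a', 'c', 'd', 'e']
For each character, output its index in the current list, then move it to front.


MTF encoding:
'a': index 0 in ['a', 'c', 'd', 'e'] -> ['a', 'c', 'd', 'e']
'c': index 1 in ['a', 'c', 'd', 'e'] -> ['c', 'a', 'd', 'e']
'a': index 1 in ['c', 'a', 'd', 'e'] -> ['a', 'c', 'd', 'e']
'c': index 1 in ['a', 'c', 'd', 'e'] -> ['c', 'a', 'd', 'e']
'e': index 3 in ['c', 'a', 'd', 'e'] -> ['e', 'c', 'a', 'd']
'e': index 0 in ['e', 'c', 'a', 'd'] -> ['e', 'c', 'a', 'd']
'a': index 2 in ['e', 'c', 'a', 'd'] -> ['a', 'e', 'c', 'd']
'd': index 3 in ['a', 'e', 'c', 'd'] -> ['d', 'a', 'e', 'c']
'a': index 1 in ['d', 'a', 'e', 'c'] -> ['a', 'd', 'e', 'c']


Output: [0, 1, 1, 1, 3, 0, 2, 3, 1]


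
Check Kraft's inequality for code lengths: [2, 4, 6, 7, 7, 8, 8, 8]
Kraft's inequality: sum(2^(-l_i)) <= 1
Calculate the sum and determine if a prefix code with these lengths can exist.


Sum = 2^(-2) + 2^(-4) + 2^(-6) + 2^(-7) + 2^(-7) + 2^(-8) + 2^(-8) + 2^(-8)
    = 0.25 + 0.0625 + 0.015625 + 0.0078125 + 0.0078125 + 0.00390625 + 0.00390625 + 0.00390625
    = 91/256 = 0.35546875
Since 0.35546875 <= 1, Kraft's inequality IS satisfied.
A prefix code with these lengths CAN exist.

Kraft sum = 0.35546875. Satisfied.


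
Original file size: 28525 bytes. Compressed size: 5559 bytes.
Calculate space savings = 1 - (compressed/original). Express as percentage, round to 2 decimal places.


ratio = compressed/original = 5559/28525 = 0.194882
savings = 1 - ratio = 1 - 0.194882 = 0.805118
as a percentage: 0.805118 * 100 = 80.51%

Space savings = 1 - 5559/28525 = 80.51%


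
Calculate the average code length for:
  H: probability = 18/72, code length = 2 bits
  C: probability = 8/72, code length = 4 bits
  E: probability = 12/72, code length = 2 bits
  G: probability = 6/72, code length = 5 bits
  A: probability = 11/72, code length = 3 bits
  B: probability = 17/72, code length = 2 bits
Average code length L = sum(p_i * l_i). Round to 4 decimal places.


Weighted contributions p_i * l_i:
  H: (18/72) * 2 = 36/72
  C: (8/72) * 4 = 32/72
  E: (12/72) * 2 = 24/72
  G: (6/72) * 5 = 30/72
  A: (11/72) * 3 = 33/72
  B: (17/72) * 2 = 34/72
Sum = (36 + 32 + 24 + 30 + 33 + 34)/72 = 189/72

L = 189/72 = 2.6250 bits/symbol


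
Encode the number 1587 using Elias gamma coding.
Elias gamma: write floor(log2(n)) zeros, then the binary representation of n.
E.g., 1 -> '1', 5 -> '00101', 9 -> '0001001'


num_bits = floor(log2(1587)) + 1 = 11
leading_zeros = num_bits - 1 = 10
binary(1587) = 11000110011

Elias gamma(1587) = '0000000000' + '11000110011' = 000000000011000110011 (21 bits)


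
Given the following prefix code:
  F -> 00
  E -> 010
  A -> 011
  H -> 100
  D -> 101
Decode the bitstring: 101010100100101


Decoding step by step:
Bits 101 -> D
Bits 010 -> E
Bits 100 -> H
Bits 100 -> H
Bits 101 -> D


Decoded message: DEHHD


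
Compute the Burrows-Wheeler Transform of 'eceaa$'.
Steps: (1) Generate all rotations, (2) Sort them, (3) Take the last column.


Rotations (sorted):
  0: $eceaa -> last char: a
  1: a$ecea -> last char: a
  2: aa$ece -> last char: e
  3: ceaa$e -> last char: e
  4: eaa$ec -> last char: c
  5: eceaa$ -> last char: $


BWT = aaeec$


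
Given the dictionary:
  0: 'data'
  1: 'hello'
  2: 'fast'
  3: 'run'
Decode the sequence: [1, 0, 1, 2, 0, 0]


Look up each index in the dictionary:
  1 -> 'hello'
  0 -> 'data'
  1 -> 'hello'
  2 -> 'fast'
  0 -> 'data'
  0 -> 'data'

Decoded: "hello data hello fast data data"


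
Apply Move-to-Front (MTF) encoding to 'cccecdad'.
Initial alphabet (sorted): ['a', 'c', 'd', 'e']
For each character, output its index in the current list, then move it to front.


MTF encoding:
'c': index 1 in ['a', 'c', 'd', 'e'] -> ['c', 'a', 'd', 'e']
'c': index 0 in ['c', 'a', 'd', 'e'] -> ['c', 'a', 'd', 'e']
'c': index 0 in ['c', 'a', 'd', 'e'] -> ['c', 'a', 'd', 'e']
'e': index 3 in ['c', 'a', 'd', 'e'] -> ['e', 'c', 'a', 'd']
'c': index 1 in ['e', 'c', 'a', 'd'] -> ['c', 'e', 'a', 'd']
'd': index 3 in ['c', 'e', 'a', 'd'] -> ['d', 'c', 'e', 'a']
'a': index 3 in ['d', 'c', 'e', 'a'] -> ['a', 'd', 'c', 'e']
'd': index 1 in ['a', 'd', 'c', 'e'] -> ['d', 'a', 'c', 'e']


Output: [1, 0, 0, 3, 1, 3, 3, 1]


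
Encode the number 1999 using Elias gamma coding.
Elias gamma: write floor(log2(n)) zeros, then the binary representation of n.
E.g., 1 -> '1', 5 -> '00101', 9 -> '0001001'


num_bits = floor(log2(1999)) + 1 = 11
leading_zeros = num_bits - 1 = 10
binary(1999) = 11111001111

Elias gamma(1999) = '0000000000' + '11111001111' = 000000000011111001111 (21 bits)


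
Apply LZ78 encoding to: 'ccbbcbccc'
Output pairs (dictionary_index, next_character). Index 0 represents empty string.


LZ78 encoding steps:
Dictionary: {0: ''}
Step 1: w='' (idx 0), next='c' -> output (0, 'c'), add 'c' as idx 1
Step 2: w='c' (idx 1), next='b' -> output (1, 'b'), add 'cb' as idx 2
Step 3: w='' (idx 0), next='b' -> output (0, 'b'), add 'b' as idx 3
Step 4: w='cb' (idx 2), next='c' -> output (2, 'c'), add 'cbc' as idx 4
Step 5: w='c' (idx 1), next='c' -> output (1, 'c'), add 'cc' as idx 5


Encoded: [(0, 'c'), (1, 'b'), (0, 'b'), (2, 'c'), (1, 'c')]


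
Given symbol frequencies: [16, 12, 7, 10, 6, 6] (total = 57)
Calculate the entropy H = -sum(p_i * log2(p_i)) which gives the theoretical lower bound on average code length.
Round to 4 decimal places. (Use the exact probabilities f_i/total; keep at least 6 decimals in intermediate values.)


Per-symbol terms -p_i * log2(p_i) with p_i = f_i/57:
  p = 16/57 = 0.280702: log2(p) = -1.832890, -p*log2(p) = 0.514495
  p = 12/57 = 0.210526: log2(p) = -2.247928, -p*log2(p) = 0.473248
  p = 7/57 = 0.122807: log2(p) = -3.025535, -p*log2(p) = 0.371557
  p = 10/57 = 0.175439: log2(p) = -2.510962, -p*log2(p) = 0.440520
  p = 6/57 = 0.105263: log2(p) = -3.247928, -p*log2(p) = 0.341887
  p = 6/57 = 0.105263: log2(p) = -3.247928, -p*log2(p) = 0.341887
H = 0.514495 + 0.473248 + 0.371557 + 0.440520 + 0.341887 + 0.341887 = 2.483594

H = 2.4836 bits/symbol


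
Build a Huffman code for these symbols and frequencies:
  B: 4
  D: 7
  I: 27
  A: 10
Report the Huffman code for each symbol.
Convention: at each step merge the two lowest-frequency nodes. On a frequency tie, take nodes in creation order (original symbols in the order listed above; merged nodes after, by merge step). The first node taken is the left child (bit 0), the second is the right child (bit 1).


Huffman tree construction:
Step 1: Merge B(4) + D(7) = 11
Step 2: Merge A(10) + (B+D)(11) = 21
Step 3: Merge (A+(B+D))(21) + I(27) = 48
Read each symbol's code off the tree from the root (left child = 0, right child = 1).

Codes:
  B: 010 (length 3)
  D: 011 (length 3)
  I: 1 (length 1)
  A: 00 (length 2)
Average code length: 80/48 = 1.6667 bits/symbol


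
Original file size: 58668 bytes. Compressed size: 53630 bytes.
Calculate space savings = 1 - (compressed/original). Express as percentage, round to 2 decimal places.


ratio = compressed/original = 53630/58668 = 0.914127
savings = 1 - ratio = 1 - 0.914127 = 0.085873
as a percentage: 0.085873 * 100 = 8.59%

Space savings = 1 - 53630/58668 = 8.59%


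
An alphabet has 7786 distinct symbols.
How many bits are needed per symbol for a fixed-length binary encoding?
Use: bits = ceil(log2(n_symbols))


log2(7786) = 12.9267
Bracket: 2^12 = 4096 < 7786 <= 2^13 = 8192
So ceil(log2(7786)) = 13

bits = ceil(log2(7786)) = ceil(12.9267) = 13 bits


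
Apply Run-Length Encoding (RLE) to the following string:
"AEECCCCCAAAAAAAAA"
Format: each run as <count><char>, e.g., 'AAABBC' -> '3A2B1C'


Scanning runs left to right:
  i=0: run of 'A' x 1 -> '1A'
  i=1: run of 'E' x 2 -> '2E'
  i=3: run of 'C' x 5 -> '5C'
  i=8: run of 'A' x 9 -> '9A'

RLE = 1A2E5C9A


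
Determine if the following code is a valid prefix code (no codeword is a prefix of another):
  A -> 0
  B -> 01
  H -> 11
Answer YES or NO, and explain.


Checking each pair (does one codeword prefix another?):
  A='0' vs B='01': prefix -- VIOLATION

NO -- this is NOT a valid prefix code. A (0) is a prefix of B (01).


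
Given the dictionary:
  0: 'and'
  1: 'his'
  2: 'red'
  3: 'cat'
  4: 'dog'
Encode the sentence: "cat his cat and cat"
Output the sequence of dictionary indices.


Look up each word in the dictionary:
  'cat' -> 3
  'his' -> 1
  'cat' -> 3
  'and' -> 0
  'cat' -> 3

Encoded: [3, 1, 3, 0, 3]


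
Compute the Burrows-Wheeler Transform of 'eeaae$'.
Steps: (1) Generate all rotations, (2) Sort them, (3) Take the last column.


Rotations (sorted):
  0: $eeaae -> last char: e
  1: aae$ee -> last char: e
  2: ae$eea -> last char: a
  3: e$eeaa -> last char: a
  4: eaae$e -> last char: e
  5: eeaae$ -> last char: $


BWT = eeaae$


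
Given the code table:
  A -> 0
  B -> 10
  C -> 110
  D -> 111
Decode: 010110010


Decoding:
0 -> A
10 -> B
110 -> C
0 -> A
10 -> B


Result: ABCAB


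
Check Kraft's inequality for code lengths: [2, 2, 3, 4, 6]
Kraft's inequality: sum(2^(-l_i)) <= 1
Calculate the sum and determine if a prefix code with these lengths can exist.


Sum = 2^(-2) + 2^(-2) + 2^(-3) + 2^(-4) + 2^(-6)
    = 0.25 + 0.25 + 0.125 + 0.0625 + 0.015625
    = 45/64 = 0.703125
Since 0.703125 <= 1, Kraft's inequality IS satisfied.
A prefix code with these lengths CAN exist.

Kraft sum = 0.703125. Satisfied.


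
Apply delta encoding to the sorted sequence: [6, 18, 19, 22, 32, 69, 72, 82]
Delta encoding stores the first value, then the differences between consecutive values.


First value: 6
Deltas:
  18 - 6 = 12
  19 - 18 = 1
  22 - 19 = 3
  32 - 22 = 10
  69 - 32 = 37
  72 - 69 = 3
  82 - 72 = 10


Delta encoded: [6, 12, 1, 3, 10, 37, 3, 10]


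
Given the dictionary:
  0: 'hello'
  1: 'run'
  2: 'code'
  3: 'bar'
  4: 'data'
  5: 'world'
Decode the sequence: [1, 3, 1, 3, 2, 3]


Look up each index in the dictionary:
  1 -> 'run'
  3 -> 'bar'
  1 -> 'run'
  3 -> 'bar'
  2 -> 'code'
  3 -> 'bar'

Decoded: "run bar run bar code bar"


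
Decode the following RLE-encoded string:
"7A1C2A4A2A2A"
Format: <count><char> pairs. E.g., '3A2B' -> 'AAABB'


Expanding each <count><char> pair:
  7A -> 'AAAAAAA'
  1C -> 'C'
  2A -> 'AA'
  4A -> 'AAAA'
  2A -> 'AA'
  2A -> 'AA'

Decoded = AAAAAAACAAAAAAAAAA


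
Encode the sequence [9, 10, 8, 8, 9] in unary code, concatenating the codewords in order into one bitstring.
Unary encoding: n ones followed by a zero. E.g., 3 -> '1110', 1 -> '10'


Encode each number as n ones followed by a terminating 0:
  9 -> 1111111110 (10 bits)
  10 -> 11111111110 (11 bits)
  8 -> 111111110 (9 bits)
  8 -> 111111110 (9 bits)
  9 -> 1111111110 (10 bits)
Total length = 10 + 11 + 9 + 9 + 10 = 49 bits.

Unary([9, 10, 8, 8, 9]) = 1111111110111111111101111111101111111101111111110 (49 bits)


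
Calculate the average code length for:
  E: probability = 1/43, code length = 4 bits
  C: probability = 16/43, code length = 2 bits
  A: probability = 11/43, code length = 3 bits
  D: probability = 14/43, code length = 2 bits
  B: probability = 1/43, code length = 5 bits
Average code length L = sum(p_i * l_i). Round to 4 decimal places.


Weighted contributions p_i * l_i:
  E: (1/43) * 4 = 4/43
  C: (16/43) * 2 = 32/43
  A: (11/43) * 3 = 33/43
  D: (14/43) * 2 = 28/43
  B: (1/43) * 5 = 5/43
Sum = (4 + 32 + 33 + 28 + 5)/43 = 102/43

L = 102/43 = 2.3721 bits/symbol


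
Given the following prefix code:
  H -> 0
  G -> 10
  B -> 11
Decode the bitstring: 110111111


Decoding step by step:
Bits 11 -> B
Bits 0 -> H
Bits 11 -> B
Bits 11 -> B
Bits 11 -> B


Decoded message: BHBBB


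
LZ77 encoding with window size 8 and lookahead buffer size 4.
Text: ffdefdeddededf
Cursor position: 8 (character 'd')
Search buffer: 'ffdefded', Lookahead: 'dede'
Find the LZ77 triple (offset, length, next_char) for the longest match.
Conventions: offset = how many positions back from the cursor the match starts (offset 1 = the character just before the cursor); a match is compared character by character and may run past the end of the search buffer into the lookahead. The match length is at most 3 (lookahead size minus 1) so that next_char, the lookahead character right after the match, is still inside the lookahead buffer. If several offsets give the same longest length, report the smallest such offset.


Try each offset into the search buffer:
  offset=1 (pos 7, char 'd'): match length 1
  offset=2 (pos 6, char 'e'): match length 0
  offset=3 (pos 5, char 'd'): match length 3
  offset=4 (pos 4, char 'f'): match length 0
  offset=5 (pos 3, char 'e'): match length 0
  offset=6 (pos 2, char 'd'): match length 2
  offset=7 (pos 1, char 'f'): match length 0
  offset=8 (pos 0, char 'f'): match length 0
Longest match has length 3 at offset 3.
next_char = character at position 8 + 3 = 11 -> 'e'

Best match: offset=3, length=3 (matching 'ded' starting at position 5)
LZ77 triple: (3, 3, 'e')


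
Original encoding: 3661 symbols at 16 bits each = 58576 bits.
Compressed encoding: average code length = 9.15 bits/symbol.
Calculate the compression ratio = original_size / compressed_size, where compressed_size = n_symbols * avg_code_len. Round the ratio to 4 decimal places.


original_size = n_symbols * orig_bits = 3661 * 16 = 58576 bits
compressed_size = n_symbols * avg_code_len = 3661 * 9.15 = 33498.15 bits
ratio = original_size / compressed_size = 58576 / 33498.15 = 1.7486

Compression ratio = 1.7486


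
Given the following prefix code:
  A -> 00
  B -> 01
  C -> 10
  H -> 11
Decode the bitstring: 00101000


Decoding step by step:
Bits 00 -> A
Bits 10 -> C
Bits 10 -> C
Bits 00 -> A


Decoded message: ACCA


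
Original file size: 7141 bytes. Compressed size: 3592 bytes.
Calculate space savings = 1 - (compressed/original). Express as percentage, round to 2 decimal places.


ratio = compressed/original = 3592/7141 = 0.503011
savings = 1 - ratio = 1 - 0.503011 = 0.496989
as a percentage: 0.496989 * 100 = 49.7%

Space savings = 1 - 3592/7141 = 49.7%


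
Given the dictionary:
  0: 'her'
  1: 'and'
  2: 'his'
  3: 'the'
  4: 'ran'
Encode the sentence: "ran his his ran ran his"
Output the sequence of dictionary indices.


Look up each word in the dictionary:
  'ran' -> 4
  'his' -> 2
  'his' -> 2
  'ran' -> 4
  'ran' -> 4
  'his' -> 2

Encoded: [4, 2, 2, 4, 4, 2]


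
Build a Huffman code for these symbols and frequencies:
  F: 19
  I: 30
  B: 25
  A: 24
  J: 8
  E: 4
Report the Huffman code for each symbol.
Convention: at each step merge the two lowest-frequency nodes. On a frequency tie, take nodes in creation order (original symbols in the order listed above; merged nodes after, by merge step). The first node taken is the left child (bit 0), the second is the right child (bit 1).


Huffman tree construction:
Step 1: Merge E(4) + J(8) = 12
Step 2: Merge (E+J)(12) + F(19) = 31
Step 3: Merge A(24) + B(25) = 49
Step 4: Merge I(30) + ((E+J)+F)(31) = 61
Step 5: Merge (A+B)(49) + (I+((E+J)+F))(61) = 110
Read each symbol's code off the tree from the root (left child = 0, right child = 1).

Codes:
  F: 111 (length 3)
  I: 10 (length 2)
  B: 01 (length 2)
  A: 00 (length 2)
  J: 1101 (length 4)
  E: 1100 (length 4)
Average code length: 263/110 = 2.3909 bits/symbol


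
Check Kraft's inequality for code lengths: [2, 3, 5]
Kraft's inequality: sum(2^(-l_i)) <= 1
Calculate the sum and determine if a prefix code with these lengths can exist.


Sum = 2^(-2) + 2^(-3) + 2^(-5)
    = 0.25 + 0.125 + 0.03125
    = 13/32 = 0.40625
Since 0.40625 <= 1, Kraft's inequality IS satisfied.
A prefix code with these lengths CAN exist.

Kraft sum = 0.40625. Satisfied.


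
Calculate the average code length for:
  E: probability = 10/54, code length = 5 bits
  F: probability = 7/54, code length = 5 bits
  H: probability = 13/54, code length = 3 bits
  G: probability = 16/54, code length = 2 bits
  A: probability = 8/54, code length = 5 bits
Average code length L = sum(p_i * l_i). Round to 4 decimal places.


Weighted contributions p_i * l_i:
  E: (10/54) * 5 = 50/54
  F: (7/54) * 5 = 35/54
  H: (13/54) * 3 = 39/54
  G: (16/54) * 2 = 32/54
  A: (8/54) * 5 = 40/54
Sum = (50 + 35 + 39 + 32 + 40)/54 = 196/54

L = 196/54 = 3.6296 bits/symbol


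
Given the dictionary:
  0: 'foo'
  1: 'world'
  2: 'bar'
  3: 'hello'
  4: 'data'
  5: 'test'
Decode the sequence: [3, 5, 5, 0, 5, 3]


Look up each index in the dictionary:
  3 -> 'hello'
  5 -> 'test'
  5 -> 'test'
  0 -> 'foo'
  5 -> 'test'
  3 -> 'hello'

Decoded: "hello test test foo test hello"


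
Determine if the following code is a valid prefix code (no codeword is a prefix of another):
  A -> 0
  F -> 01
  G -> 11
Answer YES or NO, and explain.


Checking each pair (does one codeword prefix another?):
  A='0' vs F='01': prefix -- VIOLATION

NO -- this is NOT a valid prefix code. A (0) is a prefix of F (01).


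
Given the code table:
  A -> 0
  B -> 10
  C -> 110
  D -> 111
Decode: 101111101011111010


Decoding:
10 -> B
111 -> D
110 -> C
10 -> B
111 -> D
110 -> C
10 -> B


Result: BDCBDCB


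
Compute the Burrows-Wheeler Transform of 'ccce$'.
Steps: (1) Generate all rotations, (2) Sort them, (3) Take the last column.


Rotations (sorted):
  0: $ccce -> last char: e
  1: ccce$ -> last char: $
  2: cce$c -> last char: c
  3: ce$cc -> last char: c
  4: e$ccc -> last char: c


BWT = e$ccc


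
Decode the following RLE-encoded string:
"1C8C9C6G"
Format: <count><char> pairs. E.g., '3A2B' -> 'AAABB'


Expanding each <count><char> pair:
  1C -> 'C'
  8C -> 'CCCCCCCC'
  9C -> 'CCCCCCCCC'
  6G -> 'GGGGGG'

Decoded = CCCCCCCCCCCCCCCCCCGGGGGG


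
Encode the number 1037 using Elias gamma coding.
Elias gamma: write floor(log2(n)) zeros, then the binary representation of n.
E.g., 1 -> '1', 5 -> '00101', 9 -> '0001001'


num_bits = floor(log2(1037)) + 1 = 11
leading_zeros = num_bits - 1 = 10
binary(1037) = 10000001101

Elias gamma(1037) = '0000000000' + '10000001101' = 000000000010000001101 (21 bits)


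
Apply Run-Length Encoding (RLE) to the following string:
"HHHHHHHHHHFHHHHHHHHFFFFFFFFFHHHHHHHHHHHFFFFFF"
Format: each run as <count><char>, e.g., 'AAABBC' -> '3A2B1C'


Scanning runs left to right:
  i=0: run of 'H' x 10 -> '10H'
  i=10: run of 'F' x 1 -> '1F'
  i=11: run of 'H' x 8 -> '8H'
  i=19: run of 'F' x 9 -> '9F'
  i=28: run of 'H' x 11 -> '11H'
  i=39: run of 'F' x 6 -> '6F'

RLE = 10H1F8H9F11H6F


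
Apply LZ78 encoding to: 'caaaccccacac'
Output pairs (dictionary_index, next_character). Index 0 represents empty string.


LZ78 encoding steps:
Dictionary: {0: ''}
Step 1: w='' (idx 0), next='c' -> output (0, 'c'), add 'c' as idx 1
Step 2: w='' (idx 0), next='a' -> output (0, 'a'), add 'a' as idx 2
Step 3: w='a' (idx 2), next='a' -> output (2, 'a'), add 'aa' as idx 3
Step 4: w='c' (idx 1), next='c' -> output (1, 'c'), add 'cc' as idx 4
Step 5: w='cc' (idx 4), next='a' -> output (4, 'a'), add 'cca' as idx 5
Step 6: w='c' (idx 1), next='a' -> output (1, 'a'), add 'ca' as idx 6
Step 7: w='c' (idx 1), end of input -> output (1, '')


Encoded: [(0, 'c'), (0, 'a'), (2, 'a'), (1, 'c'), (4, 'a'), (1, 'a'), (1, '')]


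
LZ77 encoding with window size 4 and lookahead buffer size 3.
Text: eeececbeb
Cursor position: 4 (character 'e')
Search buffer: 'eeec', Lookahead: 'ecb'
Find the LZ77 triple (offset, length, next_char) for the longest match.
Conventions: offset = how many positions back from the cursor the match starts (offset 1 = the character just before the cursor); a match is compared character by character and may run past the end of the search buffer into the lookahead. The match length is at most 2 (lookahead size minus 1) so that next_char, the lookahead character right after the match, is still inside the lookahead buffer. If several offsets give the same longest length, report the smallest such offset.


Try each offset into the search buffer:
  offset=1 (pos 3, char 'c'): match length 0
  offset=2 (pos 2, char 'e'): match length 2
  offset=3 (pos 1, char 'e'): match length 1
  offset=4 (pos 0, char 'e'): match length 1
Longest match has length 2 at offset 2.
next_char = character at position 4 + 2 = 6 -> 'b'

Best match: offset=2, length=2 (matching 'ec' starting at position 2)
LZ77 triple: (2, 2, 'b')


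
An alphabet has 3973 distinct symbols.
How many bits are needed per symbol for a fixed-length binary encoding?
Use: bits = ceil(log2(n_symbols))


log2(3973) = 11.956
Bracket: 2^11 = 2048 < 3973 <= 2^12 = 4096
So ceil(log2(3973)) = 12

bits = ceil(log2(3973)) = ceil(11.956) = 12 bits


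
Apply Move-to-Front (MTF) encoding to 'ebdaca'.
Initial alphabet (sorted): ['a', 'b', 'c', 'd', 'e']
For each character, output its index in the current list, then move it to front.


MTF encoding:
'e': index 4 in ['a', 'b', 'c', 'd', 'e'] -> ['e', 'a', 'b', 'c', 'd']
'b': index 2 in ['e', 'a', 'b', 'c', 'd'] -> ['b', 'e', 'a', 'c', 'd']
'd': index 4 in ['b', 'e', 'a', 'c', 'd'] -> ['d', 'b', 'e', 'a', 'c']
'a': index 3 in ['d', 'b', 'e', 'a', 'c'] -> ['a', 'd', 'b', 'e', 'c']
'c': index 4 in ['a', 'd', 'b', 'e', 'c'] -> ['c', 'a', 'd', 'b', 'e']
'a': index 1 in ['c', 'a', 'd', 'b', 'e'] -> ['a', 'c', 'd', 'b', 'e']


Output: [4, 2, 4, 3, 4, 1]


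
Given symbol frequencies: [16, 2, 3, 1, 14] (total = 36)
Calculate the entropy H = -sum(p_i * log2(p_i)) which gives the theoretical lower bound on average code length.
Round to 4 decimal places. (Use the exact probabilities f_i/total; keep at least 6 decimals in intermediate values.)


Per-symbol terms -p_i * log2(p_i) with p_i = f_i/36:
  p = 16/36 = 0.444444: log2(p) = -1.169925, -p*log2(p) = 0.519967
  p = 2/36 = 0.055556: log2(p) = -4.169925, -p*log2(p) = 0.231663
  p = 3/36 = 0.083333: log2(p) = -3.584963, -p*log2(p) = 0.298747
  p = 1/36 = 0.027778: log2(p) = -5.169925, -p*log2(p) = 0.143609
  p = 14/36 = 0.388889: log2(p) = -1.362570, -p*log2(p) = 0.529888
H = 0.519967 + 0.231663 + 0.298747 + 0.143609 + 0.529888 = 1.723874

H = 1.7239 bits/symbol


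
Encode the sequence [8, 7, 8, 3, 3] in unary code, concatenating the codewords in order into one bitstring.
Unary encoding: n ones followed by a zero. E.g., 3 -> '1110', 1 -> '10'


Encode each number as n ones followed by a terminating 0:
  8 -> 111111110 (9 bits)
  7 -> 11111110 (8 bits)
  8 -> 111111110 (9 bits)
  3 -> 1110 (4 bits)
  3 -> 1110 (4 bits)
Total length = 9 + 8 + 9 + 4 + 4 = 34 bits.

Unary([8, 7, 8, 3, 3]) = 1111111101111111011111111011101110 (34 bits)


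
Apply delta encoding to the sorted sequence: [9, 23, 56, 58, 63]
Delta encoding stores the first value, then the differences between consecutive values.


First value: 9
Deltas:
  23 - 9 = 14
  56 - 23 = 33
  58 - 56 = 2
  63 - 58 = 5


Delta encoded: [9, 14, 33, 2, 5]


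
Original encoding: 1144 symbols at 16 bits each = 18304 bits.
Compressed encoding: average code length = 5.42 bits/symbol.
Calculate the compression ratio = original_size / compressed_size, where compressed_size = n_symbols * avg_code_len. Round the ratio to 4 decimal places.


original_size = n_symbols * orig_bits = 1144 * 16 = 18304 bits
compressed_size = n_symbols * avg_code_len = 1144 * 5.42 = 6200.48 bits
ratio = original_size / compressed_size = 18304 / 6200.48 = 2.952

Compression ratio = 2.952


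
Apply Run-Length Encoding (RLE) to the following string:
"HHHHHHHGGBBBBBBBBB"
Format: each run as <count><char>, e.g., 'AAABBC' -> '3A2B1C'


Scanning runs left to right:
  i=0: run of 'H' x 7 -> '7H'
  i=7: run of 'G' x 2 -> '2G'
  i=9: run of 'B' x 9 -> '9B'

RLE = 7H2G9B


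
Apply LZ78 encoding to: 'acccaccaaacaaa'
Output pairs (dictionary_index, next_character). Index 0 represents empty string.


LZ78 encoding steps:
Dictionary: {0: ''}
Step 1: w='' (idx 0), next='a' -> output (0, 'a'), add 'a' as idx 1
Step 2: w='' (idx 0), next='c' -> output (0, 'c'), add 'c' as idx 2
Step 3: w='c' (idx 2), next='c' -> output (2, 'c'), add 'cc' as idx 3
Step 4: w='a' (idx 1), next='c' -> output (1, 'c'), add 'ac' as idx 4
Step 5: w='c' (idx 2), next='a' -> output (2, 'a'), add 'ca' as idx 5
Step 6: w='a' (idx 1), next='a' -> output (1, 'a'), add 'aa' as idx 6
Step 7: w='ca' (idx 5), next='a' -> output (5, 'a'), add 'caa' as idx 7
Step 8: w='a' (idx 1), end of input -> output (1, '')


Encoded: [(0, 'a'), (0, 'c'), (2, 'c'), (1, 'c'), (2, 'a'), (1, 'a'), (5, 'a'), (1, '')]


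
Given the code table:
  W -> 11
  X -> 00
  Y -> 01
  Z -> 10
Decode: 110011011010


Decoding:
11 -> W
00 -> X
11 -> W
01 -> Y
10 -> Z
10 -> Z


Result: WXWYZZ


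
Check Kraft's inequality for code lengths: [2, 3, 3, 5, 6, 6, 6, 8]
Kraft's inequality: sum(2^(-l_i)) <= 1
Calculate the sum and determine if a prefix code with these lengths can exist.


Sum = 2^(-2) + 2^(-3) + 2^(-3) + 2^(-5) + 2^(-6) + 2^(-6) + 2^(-6) + 2^(-8)
    = 0.25 + 0.125 + 0.125 + 0.03125 + 0.015625 + 0.015625 + 0.015625 + 0.00390625
    = 149/256 = 0.58203125
Since 0.58203125 <= 1, Kraft's inequality IS satisfied.
A prefix code with these lengths CAN exist.

Kraft sum = 0.58203125. Satisfied.


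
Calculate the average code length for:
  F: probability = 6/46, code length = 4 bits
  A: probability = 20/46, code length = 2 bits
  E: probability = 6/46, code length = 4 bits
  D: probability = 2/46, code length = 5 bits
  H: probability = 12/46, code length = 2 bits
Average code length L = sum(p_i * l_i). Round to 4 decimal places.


Weighted contributions p_i * l_i:
  F: (6/46) * 4 = 24/46
  A: (20/46) * 2 = 40/46
  E: (6/46) * 4 = 24/46
  D: (2/46) * 5 = 10/46
  H: (12/46) * 2 = 24/46
Sum = (24 + 40 + 24 + 10 + 24)/46 = 122/46

L = 122/46 = 2.6522 bits/symbol


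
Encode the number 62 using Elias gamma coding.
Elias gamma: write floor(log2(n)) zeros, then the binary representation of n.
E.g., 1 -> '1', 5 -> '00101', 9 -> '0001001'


num_bits = floor(log2(62)) + 1 = 6
leading_zeros = num_bits - 1 = 5
binary(62) = 111110

Elias gamma(62) = '00000' + '111110' = 00000111110 (11 bits)


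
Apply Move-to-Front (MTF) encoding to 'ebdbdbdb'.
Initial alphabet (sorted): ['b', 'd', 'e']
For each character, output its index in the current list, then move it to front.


MTF encoding:
'e': index 2 in ['b', 'd', 'e'] -> ['e', 'b', 'd']
'b': index 1 in ['e', 'b', 'd'] -> ['b', 'e', 'd']
'd': index 2 in ['b', 'e', 'd'] -> ['d', 'b', 'e']
'b': index 1 in ['d', 'b', 'e'] -> ['b', 'd', 'e']
'd': index 1 in ['b', 'd', 'e'] -> ['d', 'b', 'e']
'b': index 1 in ['d', 'b', 'e'] -> ['b', 'd', 'e']
'd': index 1 in ['b', 'd', 'e'] -> ['d', 'b', 'e']
'b': index 1 in ['d', 'b', 'e'] -> ['b', 'd', 'e']


Output: [2, 1, 2, 1, 1, 1, 1, 1]


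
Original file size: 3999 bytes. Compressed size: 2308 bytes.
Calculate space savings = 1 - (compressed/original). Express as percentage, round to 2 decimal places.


ratio = compressed/original = 2308/3999 = 0.577144
savings = 1 - ratio = 1 - 0.577144 = 0.422856
as a percentage: 0.422856 * 100 = 42.29%

Space savings = 1 - 2308/3999 = 42.29%


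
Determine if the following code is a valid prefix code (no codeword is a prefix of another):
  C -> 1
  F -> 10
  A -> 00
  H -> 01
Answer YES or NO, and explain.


Checking each pair (does one codeword prefix another?):
  C='1' vs F='10': prefix -- VIOLATION

NO -- this is NOT a valid prefix code. C (1) is a prefix of F (10).


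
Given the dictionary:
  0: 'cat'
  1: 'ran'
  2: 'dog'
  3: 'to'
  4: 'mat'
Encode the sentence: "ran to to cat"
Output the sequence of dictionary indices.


Look up each word in the dictionary:
  'ran' -> 1
  'to' -> 3
  'to' -> 3
  'cat' -> 0

Encoded: [1, 3, 3, 0]


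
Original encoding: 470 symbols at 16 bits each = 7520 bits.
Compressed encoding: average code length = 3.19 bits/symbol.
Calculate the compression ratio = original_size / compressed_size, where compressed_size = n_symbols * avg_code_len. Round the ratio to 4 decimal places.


original_size = n_symbols * orig_bits = 470 * 16 = 7520 bits
compressed_size = n_symbols * avg_code_len = 470 * 3.19 = 1499.3 bits
ratio = original_size / compressed_size = 7520 / 1499.3 = 5.0157

Compression ratio = 5.0157


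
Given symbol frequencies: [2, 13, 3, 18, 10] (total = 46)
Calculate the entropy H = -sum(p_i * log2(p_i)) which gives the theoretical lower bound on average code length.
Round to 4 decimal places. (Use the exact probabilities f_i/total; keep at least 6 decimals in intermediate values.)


Per-symbol terms -p_i * log2(p_i) with p_i = f_i/46:
  p = 2/46 = 0.043478: log2(p) = -4.523562, -p*log2(p) = 0.196677
  p = 13/46 = 0.282609: log2(p) = -1.823122, -p*log2(p) = 0.515230
  p = 3/46 = 0.065217: log2(p) = -3.938599, -p*log2(p) = 0.256865
  p = 18/46 = 0.391304: log2(p) = -1.353637, -p*log2(p) = 0.529684
  p = 10/46 = 0.217391: log2(p) = -2.201634, -p*log2(p) = 0.478616
H = 0.196677 + 0.515230 + 0.256865 + 0.529684 + 0.478616 = 1.977072

H = 1.9771 bits/symbol


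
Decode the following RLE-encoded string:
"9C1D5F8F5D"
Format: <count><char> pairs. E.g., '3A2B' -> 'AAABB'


Expanding each <count><char> pair:
  9C -> 'CCCCCCCCC'
  1D -> 'D'
  5F -> 'FFFFF'
  8F -> 'FFFFFFFF'
  5D -> 'DDDDD'

Decoded = CCCCCCCCCDFFFFFFFFFFFFFDDDDD


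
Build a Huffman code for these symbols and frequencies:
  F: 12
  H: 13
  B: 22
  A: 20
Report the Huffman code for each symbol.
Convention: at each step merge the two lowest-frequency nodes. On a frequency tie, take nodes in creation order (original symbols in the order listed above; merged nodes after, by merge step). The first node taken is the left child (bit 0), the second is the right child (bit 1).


Huffman tree construction:
Step 1: Merge F(12) + H(13) = 25
Step 2: Merge A(20) + B(22) = 42
Step 3: Merge (F+H)(25) + (A+B)(42) = 67
Read each symbol's code off the tree from the root (left child = 0, right child = 1).

Codes:
  F: 00 (length 2)
  H: 01 (length 2)
  B: 11 (length 2)
  A: 10 (length 2)
Average code length: 134/67 = 2.0000 bits/symbol


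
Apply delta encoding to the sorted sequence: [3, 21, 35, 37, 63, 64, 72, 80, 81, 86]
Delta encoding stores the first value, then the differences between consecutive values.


First value: 3
Deltas:
  21 - 3 = 18
  35 - 21 = 14
  37 - 35 = 2
  63 - 37 = 26
  64 - 63 = 1
  72 - 64 = 8
  80 - 72 = 8
  81 - 80 = 1
  86 - 81 = 5


Delta encoded: [3, 18, 14, 2, 26, 1, 8, 8, 1, 5]


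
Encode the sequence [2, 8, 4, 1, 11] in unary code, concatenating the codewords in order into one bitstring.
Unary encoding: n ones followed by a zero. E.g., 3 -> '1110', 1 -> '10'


Encode each number as n ones followed by a terminating 0:
  2 -> 110 (3 bits)
  8 -> 111111110 (9 bits)
  4 -> 11110 (5 bits)
  1 -> 10 (2 bits)
  11 -> 111111111110 (12 bits)
Total length = 3 + 9 + 5 + 2 + 12 = 31 bits.

Unary([2, 8, 4, 1, 11]) = 1101111111101111010111111111110 (31 bits)


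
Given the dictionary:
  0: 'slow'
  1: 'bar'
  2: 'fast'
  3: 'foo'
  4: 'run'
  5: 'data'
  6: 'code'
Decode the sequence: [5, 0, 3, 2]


Look up each index in the dictionary:
  5 -> 'data'
  0 -> 'slow'
  3 -> 'foo'
  2 -> 'fast'

Decoded: "data slow foo fast"


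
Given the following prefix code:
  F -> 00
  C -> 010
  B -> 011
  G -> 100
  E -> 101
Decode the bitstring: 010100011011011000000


Decoding step by step:
Bits 010 -> C
Bits 100 -> G
Bits 011 -> B
Bits 011 -> B
Bits 011 -> B
Bits 00 -> F
Bits 00 -> F
Bits 00 -> F


Decoded message: CGBBBFFF


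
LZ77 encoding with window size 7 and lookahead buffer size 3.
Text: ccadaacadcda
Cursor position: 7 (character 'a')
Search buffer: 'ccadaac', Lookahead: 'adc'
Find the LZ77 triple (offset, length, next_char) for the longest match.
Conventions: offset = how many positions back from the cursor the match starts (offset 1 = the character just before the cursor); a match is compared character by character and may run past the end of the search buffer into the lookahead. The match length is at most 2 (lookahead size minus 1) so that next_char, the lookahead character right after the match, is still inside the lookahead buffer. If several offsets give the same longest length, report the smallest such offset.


Try each offset into the search buffer:
  offset=1 (pos 6, char 'c'): match length 0
  offset=2 (pos 5, char 'a'): match length 1
  offset=3 (pos 4, char 'a'): match length 1
  offset=4 (pos 3, char 'd'): match length 0
  offset=5 (pos 2, char 'a'): match length 2
  offset=6 (pos 1, char 'c'): match length 0
  offset=7 (pos 0, char 'c'): match length 0
Longest match has length 2 at offset 5.
next_char = character at position 7 + 2 = 9 -> 'c'

Best match: offset=5, length=2 (matching 'ad' starting at position 2)
LZ77 triple: (5, 2, 'c')


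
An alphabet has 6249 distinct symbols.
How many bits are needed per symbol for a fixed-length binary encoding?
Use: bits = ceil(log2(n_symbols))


log2(6249) = 12.6094
Bracket: 2^12 = 4096 < 6249 <= 2^13 = 8192
So ceil(log2(6249)) = 13

bits = ceil(log2(6249)) = ceil(12.6094) = 13 bits


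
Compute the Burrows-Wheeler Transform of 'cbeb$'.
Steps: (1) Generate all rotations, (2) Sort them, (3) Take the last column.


Rotations (sorted):
  0: $cbeb -> last char: b
  1: b$cbe -> last char: e
  2: beb$c -> last char: c
  3: cbeb$ -> last char: $
  4: eb$cb -> last char: b


BWT = bec$b


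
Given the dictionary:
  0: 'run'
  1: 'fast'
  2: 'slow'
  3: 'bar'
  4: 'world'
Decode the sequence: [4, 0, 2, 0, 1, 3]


Look up each index in the dictionary:
  4 -> 'world'
  0 -> 'run'
  2 -> 'slow'
  0 -> 'run'
  1 -> 'fast'
  3 -> 'bar'

Decoded: "world run slow run fast bar"


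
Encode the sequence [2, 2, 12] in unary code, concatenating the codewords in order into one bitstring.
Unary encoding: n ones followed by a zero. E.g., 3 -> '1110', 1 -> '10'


Encode each number as n ones followed by a terminating 0:
  2 -> 110 (3 bits)
  2 -> 110 (3 bits)
  12 -> 1111111111110 (13 bits)
Total length = 3 + 3 + 13 = 19 bits.

Unary([2, 2, 12]) = 1101101111111111110 (19 bits)


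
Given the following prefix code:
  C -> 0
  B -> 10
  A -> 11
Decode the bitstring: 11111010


Decoding step by step:
Bits 11 -> A
Bits 11 -> A
Bits 10 -> B
Bits 10 -> B


Decoded message: AABB


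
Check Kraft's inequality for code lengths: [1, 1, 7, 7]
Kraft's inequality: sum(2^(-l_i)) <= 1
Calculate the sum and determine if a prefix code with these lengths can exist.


Sum = 2^(-1) + 2^(-1) + 2^(-7) + 2^(-7)
    = 0.5 + 0.5 + 0.0078125 + 0.0078125
    = 130/128 = 1.015625
Since 1.015625 > 1, Kraft's inequality is NOT satisfied.
A prefix code with these lengths CANNOT exist.

Kraft sum = 1.015625. Not satisfied.


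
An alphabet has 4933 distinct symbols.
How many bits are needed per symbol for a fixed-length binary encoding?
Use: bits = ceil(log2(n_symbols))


log2(4933) = 12.2682
Bracket: 2^12 = 4096 < 4933 <= 2^13 = 8192
So ceil(log2(4933)) = 13

bits = ceil(log2(4933)) = ceil(12.2682) = 13 bits


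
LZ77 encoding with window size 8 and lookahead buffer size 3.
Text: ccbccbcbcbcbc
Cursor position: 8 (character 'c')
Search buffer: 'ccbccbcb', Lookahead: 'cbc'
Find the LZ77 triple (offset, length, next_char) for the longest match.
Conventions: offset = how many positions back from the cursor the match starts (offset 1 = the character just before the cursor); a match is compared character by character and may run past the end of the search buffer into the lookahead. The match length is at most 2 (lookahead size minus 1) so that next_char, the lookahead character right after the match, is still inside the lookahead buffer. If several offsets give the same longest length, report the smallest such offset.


Try each offset into the search buffer:
  offset=1 (pos 7, char 'b'): match length 0
  offset=2 (pos 6, char 'c'): match length 2
  offset=3 (pos 5, char 'b'): match length 0
  offset=4 (pos 4, char 'c'): match length 2
  offset=5 (pos 3, char 'c'): match length 1
  offset=6 (pos 2, char 'b'): match length 0
  offset=7 (pos 1, char 'c'): match length 2
  offset=8 (pos 0, char 'c'): match length 1
Longest match has length 2, found at offsets 2, 4, 7; take the smallest, offset 2.
next_char = character at position 8 + 2 = 10 -> 'c'

Best match: offset=2, length=2 (matching 'cb' starting at position 6)
LZ77 triple: (2, 2, 'c')


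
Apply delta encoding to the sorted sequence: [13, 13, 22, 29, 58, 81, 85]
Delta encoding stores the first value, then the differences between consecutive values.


First value: 13
Deltas:
  13 - 13 = 0
  22 - 13 = 9
  29 - 22 = 7
  58 - 29 = 29
  81 - 58 = 23
  85 - 81 = 4


Delta encoded: [13, 0, 9, 7, 29, 23, 4]


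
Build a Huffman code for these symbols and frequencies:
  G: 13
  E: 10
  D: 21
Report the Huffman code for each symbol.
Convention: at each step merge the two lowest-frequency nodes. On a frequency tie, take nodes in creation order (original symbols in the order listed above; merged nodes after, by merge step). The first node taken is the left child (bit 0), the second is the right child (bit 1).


Huffman tree construction:
Step 1: Merge E(10) + G(13) = 23
Step 2: Merge D(21) + (E+G)(23) = 44
Read each symbol's code off the tree from the root (left child = 0, right child = 1).

Codes:
  G: 11 (length 2)
  E: 10 (length 2)
  D: 0 (length 1)
Average code length: 67/44 = 1.5227 bits/symbol


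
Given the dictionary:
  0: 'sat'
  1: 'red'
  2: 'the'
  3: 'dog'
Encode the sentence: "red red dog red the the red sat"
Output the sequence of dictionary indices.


Look up each word in the dictionary:
  'red' -> 1
  'red' -> 1
  'dog' -> 3
  'red' -> 1
  'the' -> 2
  'the' -> 2
  'red' -> 1
  'sat' -> 0

Encoded: [1, 1, 3, 1, 2, 2, 1, 0]


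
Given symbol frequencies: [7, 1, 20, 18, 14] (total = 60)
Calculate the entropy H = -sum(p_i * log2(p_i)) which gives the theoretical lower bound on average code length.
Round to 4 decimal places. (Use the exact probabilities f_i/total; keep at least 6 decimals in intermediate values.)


Per-symbol terms -p_i * log2(p_i) with p_i = f_i/60:
  p = 7/60 = 0.116667: log2(p) = -3.099536, -p*log2(p) = 0.361612
  p = 1/60 = 0.016667: log2(p) = -5.906891, -p*log2(p) = 0.098448
  p = 20/60 = 0.333333: log2(p) = -1.584963, -p*log2(p) = 0.528321
  p = 18/60 = 0.300000: log2(p) = -1.736966, -p*log2(p) = 0.521090
  p = 14/60 = 0.233333: log2(p) = -2.099536, -p*log2(p) = 0.489892
H = 0.361612 + 0.098448 + 0.528321 + 0.521090 + 0.489892 = 1.999363

H = 1.9994 bits/symbol


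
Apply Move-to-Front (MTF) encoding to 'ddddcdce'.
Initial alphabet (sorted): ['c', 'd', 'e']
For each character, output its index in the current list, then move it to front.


MTF encoding:
'd': index 1 in ['c', 'd', 'e'] -> ['d', 'c', 'e']
'd': index 0 in ['d', 'c', 'e'] -> ['d', 'c', 'e']
'd': index 0 in ['d', 'c', 'e'] -> ['d', 'c', 'e']
'd': index 0 in ['d', 'c', 'e'] -> ['d', 'c', 'e']
'c': index 1 in ['d', 'c', 'e'] -> ['c', 'd', 'e']
'd': index 1 in ['c', 'd', 'e'] -> ['d', 'c', 'e']
'c': index 1 in ['d', 'c', 'e'] -> ['c', 'd', 'e']
'e': index 2 in ['c', 'd', 'e'] -> ['e', 'c', 'd']


Output: [1, 0, 0, 0, 1, 1, 1, 2]


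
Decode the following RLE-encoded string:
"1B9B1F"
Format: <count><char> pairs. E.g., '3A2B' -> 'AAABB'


Expanding each <count><char> pair:
  1B -> 'B'
  9B -> 'BBBBBBBBB'
  1F -> 'F'

Decoded = BBBBBBBBBBF


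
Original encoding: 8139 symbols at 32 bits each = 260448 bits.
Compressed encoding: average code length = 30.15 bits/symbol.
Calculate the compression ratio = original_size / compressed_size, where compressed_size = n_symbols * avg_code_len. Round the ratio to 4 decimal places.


original_size = n_symbols * orig_bits = 8139 * 32 = 260448 bits
compressed_size = n_symbols * avg_code_len = 8139 * 30.15 = 245390.85 bits
ratio = original_size / compressed_size = 260448 / 245390.85 = 1.0614

Compression ratio = 1.0614


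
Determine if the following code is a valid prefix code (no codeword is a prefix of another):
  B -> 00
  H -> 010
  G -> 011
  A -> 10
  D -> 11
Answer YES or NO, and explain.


Checking each pair (does one codeword prefix another?):
  B='00' vs H='010': no prefix
  B='00' vs G='011': no prefix
  B='00' vs A='10': no prefix
  B='00' vs D='11': no prefix
  H='010' vs B='00': no prefix
  H='010' vs G='011': no prefix
  H='010' vs A='10': no prefix
  H='010' vs D='11': no prefix
  G='011' vs B='00': no prefix
  G='011' vs H='010': no prefix
  G='011' vs A='10': no prefix
  G='011' vs D='11': no prefix
  A='10' vs B='00': no prefix
  A='10' vs H='010': no prefix
  A='10' vs G='011': no prefix
  A='10' vs D='11': no prefix
  D='11' vs B='00': no prefix
  D='11' vs H='010': no prefix
  D='11' vs G='011': no prefix
  D='11' vs A='10': no prefix
No violation found over all pairs.

YES -- this is a valid prefix code. No codeword is a prefix of any other codeword.
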